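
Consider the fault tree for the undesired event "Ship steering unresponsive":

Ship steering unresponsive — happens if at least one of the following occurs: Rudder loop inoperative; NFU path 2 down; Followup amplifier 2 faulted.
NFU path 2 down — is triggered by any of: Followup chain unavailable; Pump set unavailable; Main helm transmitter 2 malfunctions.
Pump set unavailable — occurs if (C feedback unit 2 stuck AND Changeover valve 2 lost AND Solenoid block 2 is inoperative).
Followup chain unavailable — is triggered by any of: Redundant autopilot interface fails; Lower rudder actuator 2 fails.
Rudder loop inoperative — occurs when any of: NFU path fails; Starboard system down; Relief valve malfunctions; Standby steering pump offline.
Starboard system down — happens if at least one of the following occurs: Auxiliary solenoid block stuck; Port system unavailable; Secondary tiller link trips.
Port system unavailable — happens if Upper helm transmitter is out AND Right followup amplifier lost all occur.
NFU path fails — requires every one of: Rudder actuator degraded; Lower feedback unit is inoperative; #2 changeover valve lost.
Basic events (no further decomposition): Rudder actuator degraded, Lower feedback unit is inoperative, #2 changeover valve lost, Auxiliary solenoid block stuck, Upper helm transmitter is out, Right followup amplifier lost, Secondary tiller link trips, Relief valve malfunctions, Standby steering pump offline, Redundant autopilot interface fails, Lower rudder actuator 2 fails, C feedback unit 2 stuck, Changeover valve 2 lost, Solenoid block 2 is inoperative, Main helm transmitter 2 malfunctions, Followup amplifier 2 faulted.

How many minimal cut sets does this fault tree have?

NFU path fails [AND]: one cut set from each child combined → 1 × 1 × 1 = 1 cut set(s).
Port system unavailable [AND]: one cut set from each child combined → 1 × 1 = 1 cut set(s).
Starboard system down [OR]: union of children's cut sets → 3 cut set(s).
Rudder loop inoperative [OR]: union of children's cut sets → 6 cut set(s).
Followup chain unavailable [OR]: union of children's cut sets → 2 cut set(s).
Pump set unavailable [AND]: one cut set from each child combined → 1 × 1 × 1 = 1 cut set(s).
NFU path 2 down [OR]: union of children's cut sets → 4 cut set(s).
Ship steering unresponsive [OR]: union of children's cut sets → 11 cut set(s).

11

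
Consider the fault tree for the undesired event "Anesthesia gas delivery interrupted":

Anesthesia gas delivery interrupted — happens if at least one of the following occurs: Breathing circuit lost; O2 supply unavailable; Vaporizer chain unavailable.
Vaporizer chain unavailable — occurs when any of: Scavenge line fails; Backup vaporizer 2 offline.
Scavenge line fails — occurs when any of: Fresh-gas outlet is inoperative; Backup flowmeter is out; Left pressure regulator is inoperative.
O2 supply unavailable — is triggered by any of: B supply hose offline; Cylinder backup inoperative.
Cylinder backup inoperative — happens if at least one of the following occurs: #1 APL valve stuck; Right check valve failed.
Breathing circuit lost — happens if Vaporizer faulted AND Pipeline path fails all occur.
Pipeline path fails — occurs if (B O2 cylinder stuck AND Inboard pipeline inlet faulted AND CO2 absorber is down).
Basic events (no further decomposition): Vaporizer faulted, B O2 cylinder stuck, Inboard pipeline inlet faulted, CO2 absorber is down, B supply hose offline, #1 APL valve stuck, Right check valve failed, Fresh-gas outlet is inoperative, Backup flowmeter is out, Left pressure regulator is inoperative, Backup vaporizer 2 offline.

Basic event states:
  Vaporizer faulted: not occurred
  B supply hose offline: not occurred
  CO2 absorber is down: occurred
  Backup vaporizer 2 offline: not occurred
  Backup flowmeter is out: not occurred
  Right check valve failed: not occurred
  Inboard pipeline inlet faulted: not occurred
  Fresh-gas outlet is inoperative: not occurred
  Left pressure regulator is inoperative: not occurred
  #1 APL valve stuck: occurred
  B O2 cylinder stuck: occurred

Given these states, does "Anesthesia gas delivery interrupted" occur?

Yes

Pipeline path fails [AND]: B O2 cylinder stuck=occurs, Inboard pipeline inlet faulted=not, CO2 absorber is down=occurs → not all inputs occur → does not occur.
Breathing circuit lost [AND]: Vaporizer faulted=not, Pipeline path fails=not → not all inputs occur → does not occur.
Cylinder backup inoperative [OR]: #1 APL valve stuck=occurs, Right check valve failed=not → at least one input occurs → occurs.
O2 supply unavailable [OR]: B supply hose offline=not, Cylinder backup inoperative=occurs → at least one input occurs → occurs.
Scavenge line fails [OR]: Fresh-gas outlet is inoperative=not, Backup flowmeter is out=not, Left pressure regulator is inoperative=not → no input occurs → does not occur.
Vaporizer chain unavailable [OR]: Scavenge line fails=not, Backup vaporizer 2 offline=not → no input occurs → does not occur.
Anesthesia gas delivery interrupted [OR]: Breathing circuit lost=not, O2 supply unavailable=occurs, Vaporizer chain unavailable=not → at least one input occurs → occurs.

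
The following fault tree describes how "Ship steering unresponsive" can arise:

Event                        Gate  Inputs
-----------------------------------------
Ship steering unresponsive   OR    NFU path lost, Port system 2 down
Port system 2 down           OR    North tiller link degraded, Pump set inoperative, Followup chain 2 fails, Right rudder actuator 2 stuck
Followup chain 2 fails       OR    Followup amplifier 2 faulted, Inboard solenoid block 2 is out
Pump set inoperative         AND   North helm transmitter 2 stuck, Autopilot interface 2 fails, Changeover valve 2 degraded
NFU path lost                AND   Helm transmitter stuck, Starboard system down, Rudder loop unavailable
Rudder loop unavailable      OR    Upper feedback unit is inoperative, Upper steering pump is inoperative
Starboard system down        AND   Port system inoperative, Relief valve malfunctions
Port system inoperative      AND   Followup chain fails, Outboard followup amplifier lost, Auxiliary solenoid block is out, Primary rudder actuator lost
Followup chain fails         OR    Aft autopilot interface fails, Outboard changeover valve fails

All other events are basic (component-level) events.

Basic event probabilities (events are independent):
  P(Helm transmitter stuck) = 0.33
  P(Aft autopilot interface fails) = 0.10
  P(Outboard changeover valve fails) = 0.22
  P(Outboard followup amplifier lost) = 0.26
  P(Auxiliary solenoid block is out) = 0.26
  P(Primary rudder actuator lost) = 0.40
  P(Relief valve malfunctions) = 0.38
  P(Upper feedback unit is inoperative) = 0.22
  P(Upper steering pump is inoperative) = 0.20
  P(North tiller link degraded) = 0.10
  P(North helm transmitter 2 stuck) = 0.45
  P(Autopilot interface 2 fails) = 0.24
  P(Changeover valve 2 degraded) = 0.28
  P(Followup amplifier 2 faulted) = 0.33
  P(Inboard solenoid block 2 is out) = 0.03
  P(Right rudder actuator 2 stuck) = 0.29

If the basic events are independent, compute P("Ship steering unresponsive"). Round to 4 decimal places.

0.5974

P(Followup chain fails) [OR] = 1 − (1−0.10) × (1−0.22) = 0.298000
P(Port system inoperative) [AND] = 0.298000 × 0.26 × 0.26 × 0.40 = 0.008058
P(Starboard system down) [AND] = 0.008058 × 0.38 = 0.003062
P(Rudder loop unavailable) [OR] = 1 − (1−0.22) × (1−0.20) = 0.376000
P(NFU path lost) [AND] = 0.33 × 0.003062 × 0.376000 = 0.000380
P(Pump set inoperative) [AND] = 0.45 × 0.24 × 0.28 = 0.030240
P(Followup chain 2 fails) [OR] = 1 − (1−0.33) × (1−0.03) = 0.350100
P(Port system 2 down) [OR] = 1 − (1−0.10) × (1−0.030240) × (1−0.350100) × (1−0.29) = 0.597272
P(Ship steering unresponsive) [OR] = 1 − (1−0.000380) × (1−0.597272) = 0.597425
Rounded to 4 decimal places: P(Ship steering unresponsive) ≈ 0.5974.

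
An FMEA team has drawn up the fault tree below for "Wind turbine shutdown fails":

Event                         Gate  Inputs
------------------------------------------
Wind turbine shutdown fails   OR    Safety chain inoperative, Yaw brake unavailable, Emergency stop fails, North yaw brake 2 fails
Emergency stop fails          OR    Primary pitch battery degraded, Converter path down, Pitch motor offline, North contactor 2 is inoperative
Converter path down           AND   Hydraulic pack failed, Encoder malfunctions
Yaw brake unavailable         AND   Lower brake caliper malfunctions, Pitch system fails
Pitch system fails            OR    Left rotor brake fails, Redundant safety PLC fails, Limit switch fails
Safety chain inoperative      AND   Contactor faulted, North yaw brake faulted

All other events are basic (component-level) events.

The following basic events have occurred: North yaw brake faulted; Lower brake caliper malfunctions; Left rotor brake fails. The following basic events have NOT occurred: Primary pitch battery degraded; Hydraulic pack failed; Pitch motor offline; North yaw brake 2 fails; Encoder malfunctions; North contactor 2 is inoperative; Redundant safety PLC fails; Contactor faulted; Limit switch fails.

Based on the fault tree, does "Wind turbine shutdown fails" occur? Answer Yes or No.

Safety chain inoperative [AND]: Contactor faulted=not, North yaw brake faulted=occurs → not all inputs occur → does not occur.
Pitch system fails [OR]: Left rotor brake fails=occurs, Redundant safety PLC fails=not, Limit switch fails=not → at least one input occurs → occurs.
Yaw brake unavailable [AND]: Lower brake caliper malfunctions=occurs, Pitch system fails=occurs → all inputs occur → occurs.
Converter path down [AND]: Hydraulic pack failed=not, Encoder malfunctions=not → not all inputs occur → does not occur.
Emergency stop fails [OR]: Primary pitch battery degraded=not, Converter path down=not, Pitch motor offline=not, North contactor 2 is inoperative=not → no input occurs → does not occur.
Wind turbine shutdown fails [OR]: Safety chain inoperative=not, Yaw brake unavailable=occurs, Emergency stop fails=not, North yaw brake 2 fails=not → at least one input occurs → occurs.

Yes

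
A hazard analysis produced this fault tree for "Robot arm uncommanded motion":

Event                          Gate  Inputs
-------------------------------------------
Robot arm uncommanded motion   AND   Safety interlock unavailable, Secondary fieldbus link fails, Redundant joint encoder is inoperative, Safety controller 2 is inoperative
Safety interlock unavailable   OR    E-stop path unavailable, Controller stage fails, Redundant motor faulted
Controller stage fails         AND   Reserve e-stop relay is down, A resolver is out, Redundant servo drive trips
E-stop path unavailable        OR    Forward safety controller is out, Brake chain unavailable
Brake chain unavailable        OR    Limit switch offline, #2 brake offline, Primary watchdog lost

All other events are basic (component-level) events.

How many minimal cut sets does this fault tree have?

Brake chain unavailable [OR]: union of children's cut sets → 3 cut set(s).
E-stop path unavailable [OR]: union of children's cut sets → 4 cut set(s).
Controller stage fails [AND]: one cut set from each child combined → 1 × 1 × 1 = 1 cut set(s).
Safety interlock unavailable [OR]: union of children's cut sets → 6 cut set(s).
Robot arm uncommanded motion [AND]: one cut set from each child combined → 6 × 1 × 1 × 1 = 6 cut set(s).
Minimal cut sets: {Forward safety controller is out, Redundant joint encoder is inoperative, Safety controller 2 is inoperative, Secondary fieldbus link fails}; {Limit switch offline, Redundant joint encoder is inoperative, Safety controller 2 is inoperative, Secondary fieldbus link fails}; {#2 brake offline, Redundant joint encoder is inoperative, Safety controller 2 is inoperative, Secondary fieldbus link fails}; {Primary watchdog lost, Redundant joint encoder is inoperative, Safety controller 2 is inoperative, Secondary fieldbus link fails}; {A resolver is out, Redundant joint encoder is inoperative, Redundant servo drive trips, Reserve e-stop relay is down, Safety controller 2 is inoperative, Secondary fieldbus link fails}; {Redundant joint encoder is inoperative, Redundant motor faulted, Safety controller 2 is inoperative, Secondary fieldbus link fails}.

6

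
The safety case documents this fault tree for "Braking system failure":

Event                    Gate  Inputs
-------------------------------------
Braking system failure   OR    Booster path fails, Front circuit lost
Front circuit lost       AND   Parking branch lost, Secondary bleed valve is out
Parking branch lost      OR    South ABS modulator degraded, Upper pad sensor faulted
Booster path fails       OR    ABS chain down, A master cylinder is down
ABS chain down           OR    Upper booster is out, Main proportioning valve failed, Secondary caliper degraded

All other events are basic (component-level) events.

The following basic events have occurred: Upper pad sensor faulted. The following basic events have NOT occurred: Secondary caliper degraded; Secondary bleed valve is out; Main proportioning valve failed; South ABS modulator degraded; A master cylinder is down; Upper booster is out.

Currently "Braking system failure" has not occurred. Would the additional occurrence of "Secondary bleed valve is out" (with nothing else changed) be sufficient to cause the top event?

Yes

Counterfactual: set "Secondary bleed valve is out" to occurred.
ABS chain down [OR]: Upper booster is out=not, Main proportioning valve failed=not, Secondary caliper degraded=not → no input occurs → does not occur.
Booster path fails [OR]: ABS chain down=not, A master cylinder is down=not → no input occurs → does not occur.
Parking branch lost [OR]: South ABS modulator degraded=not, Upper pad sensor faulted=occurs → at least one input occurs → occurs.
Front circuit lost [AND]: Parking branch lost=occurs, Secondary bleed valve is out=occurs → all inputs occur → occurs.
Braking system failure [OR]: Booster path fails=not, Front circuit lost=occurs → at least one input occurs → occurs.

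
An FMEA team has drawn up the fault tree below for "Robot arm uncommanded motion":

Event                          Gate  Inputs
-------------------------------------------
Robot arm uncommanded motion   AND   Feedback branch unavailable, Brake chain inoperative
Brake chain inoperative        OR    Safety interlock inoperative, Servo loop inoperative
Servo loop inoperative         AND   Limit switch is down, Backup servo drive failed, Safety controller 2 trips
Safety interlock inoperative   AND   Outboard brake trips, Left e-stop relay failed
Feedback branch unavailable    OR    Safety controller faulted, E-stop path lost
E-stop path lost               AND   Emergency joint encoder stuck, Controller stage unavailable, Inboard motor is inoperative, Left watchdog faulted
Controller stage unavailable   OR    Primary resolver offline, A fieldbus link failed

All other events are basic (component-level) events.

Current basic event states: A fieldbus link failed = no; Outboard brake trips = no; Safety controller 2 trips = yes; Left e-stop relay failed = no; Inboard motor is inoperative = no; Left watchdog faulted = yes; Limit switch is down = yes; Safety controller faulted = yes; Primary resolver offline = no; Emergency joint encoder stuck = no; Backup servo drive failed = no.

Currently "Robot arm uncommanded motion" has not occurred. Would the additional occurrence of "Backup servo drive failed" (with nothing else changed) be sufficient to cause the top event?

Counterfactual: set "Backup servo drive failed" to occurred.
Controller stage unavailable [OR]: Primary resolver offline=not, A fieldbus link failed=not → no input occurs → does not occur.
E-stop path lost [AND]: Emergency joint encoder stuck=not, Controller stage unavailable=not, Inboard motor is inoperative=not, Left watchdog faulted=occurs → not all inputs occur → does not occur.
Feedback branch unavailable [OR]: Safety controller faulted=occurs, E-stop path lost=not → at least one input occurs → occurs.
Safety interlock inoperative [AND]: Outboard brake trips=not, Left e-stop relay failed=not → not all inputs occur → does not occur.
Servo loop inoperative [AND]: Limit switch is down=occurs, Backup servo drive failed=occurs, Safety controller 2 trips=occurs → all inputs occur → occurs.
Brake chain inoperative [OR]: Safety interlock inoperative=not, Servo loop inoperative=occurs → at least one input occurs → occurs.
Robot arm uncommanded motion [AND]: Feedback branch unavailable=occurs, Brake chain inoperative=occurs → all inputs occur → occurs.

Yes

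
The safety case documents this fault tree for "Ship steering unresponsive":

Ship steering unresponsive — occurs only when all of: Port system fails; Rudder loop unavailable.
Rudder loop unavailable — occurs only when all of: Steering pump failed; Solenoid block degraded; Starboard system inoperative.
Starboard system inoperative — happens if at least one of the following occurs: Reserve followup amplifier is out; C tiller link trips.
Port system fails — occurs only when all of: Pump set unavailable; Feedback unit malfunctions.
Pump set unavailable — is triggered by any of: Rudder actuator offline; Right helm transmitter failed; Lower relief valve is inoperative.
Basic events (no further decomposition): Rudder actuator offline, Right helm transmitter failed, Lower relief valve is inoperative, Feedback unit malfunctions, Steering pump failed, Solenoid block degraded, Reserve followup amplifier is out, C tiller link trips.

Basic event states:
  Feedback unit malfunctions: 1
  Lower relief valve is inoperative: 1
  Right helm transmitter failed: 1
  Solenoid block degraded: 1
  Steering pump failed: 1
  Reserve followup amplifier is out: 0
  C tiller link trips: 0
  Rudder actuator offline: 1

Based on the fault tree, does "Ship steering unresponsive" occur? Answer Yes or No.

No

Pump set unavailable [OR]: Rudder actuator offline=occurs, Right helm transmitter failed=occurs, Lower relief valve is inoperative=occurs → at least one input occurs → occurs.
Port system fails [AND]: Pump set unavailable=occurs, Feedback unit malfunctions=occurs → all inputs occur → occurs.
Starboard system inoperative [OR]: Reserve followup amplifier is out=not, C tiller link trips=not → no input occurs → does not occur.
Rudder loop unavailable [AND]: Steering pump failed=occurs, Solenoid block degraded=occurs, Starboard system inoperative=not → not all inputs occur → does not occur.
Ship steering unresponsive [AND]: Port system fails=occurs, Rudder loop unavailable=not → not all inputs occur → does not occur.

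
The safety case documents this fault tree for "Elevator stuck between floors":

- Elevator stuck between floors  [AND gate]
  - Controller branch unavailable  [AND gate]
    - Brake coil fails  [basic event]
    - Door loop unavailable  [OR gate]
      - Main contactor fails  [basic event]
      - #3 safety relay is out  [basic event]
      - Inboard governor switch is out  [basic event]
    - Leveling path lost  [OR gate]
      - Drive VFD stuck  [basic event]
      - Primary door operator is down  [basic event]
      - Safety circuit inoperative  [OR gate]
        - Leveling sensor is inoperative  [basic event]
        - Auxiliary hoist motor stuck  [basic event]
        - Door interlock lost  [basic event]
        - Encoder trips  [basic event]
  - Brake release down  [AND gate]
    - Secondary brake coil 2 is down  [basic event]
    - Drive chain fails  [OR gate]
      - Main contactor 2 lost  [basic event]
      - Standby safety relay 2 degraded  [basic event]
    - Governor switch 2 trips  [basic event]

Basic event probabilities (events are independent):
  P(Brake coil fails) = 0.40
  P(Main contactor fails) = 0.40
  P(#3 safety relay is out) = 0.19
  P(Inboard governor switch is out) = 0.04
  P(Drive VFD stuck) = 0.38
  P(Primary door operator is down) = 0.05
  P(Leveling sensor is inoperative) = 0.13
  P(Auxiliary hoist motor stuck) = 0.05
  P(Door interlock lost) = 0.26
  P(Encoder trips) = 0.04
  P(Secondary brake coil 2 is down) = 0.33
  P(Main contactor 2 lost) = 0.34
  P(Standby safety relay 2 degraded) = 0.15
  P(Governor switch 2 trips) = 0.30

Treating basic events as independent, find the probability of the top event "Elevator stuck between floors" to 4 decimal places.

P(Door loop unavailable) [OR] = 1 − (1−0.40) × (1−0.19) × (1−0.04) = 0.533440
P(Safety circuit inoperative) [OR] = 1 − (1−0.13) × (1−0.05) × (1−0.26) × (1−0.04) = 0.412854
P(Leveling path lost) [OR] = 1 − (1−0.38) × (1−0.05) × (1−0.412854) = 0.654171
P(Controller branch unavailable) [AND] = 0.40 × 0.533440 × 0.654171 = 0.139584
P(Drive chain fails) [OR] = 1 − (1−0.34) × (1−0.15) = 0.439000
P(Brake release down) [AND] = 0.33 × 0.439000 × 0.30 = 0.043461
P(Elevator stuck between floors) [AND] = 0.139584 × 0.043461 = 0.006066
Rounded to 4 decimal places: P(Elevator stuck between floors) ≈ 0.0061.

0.0061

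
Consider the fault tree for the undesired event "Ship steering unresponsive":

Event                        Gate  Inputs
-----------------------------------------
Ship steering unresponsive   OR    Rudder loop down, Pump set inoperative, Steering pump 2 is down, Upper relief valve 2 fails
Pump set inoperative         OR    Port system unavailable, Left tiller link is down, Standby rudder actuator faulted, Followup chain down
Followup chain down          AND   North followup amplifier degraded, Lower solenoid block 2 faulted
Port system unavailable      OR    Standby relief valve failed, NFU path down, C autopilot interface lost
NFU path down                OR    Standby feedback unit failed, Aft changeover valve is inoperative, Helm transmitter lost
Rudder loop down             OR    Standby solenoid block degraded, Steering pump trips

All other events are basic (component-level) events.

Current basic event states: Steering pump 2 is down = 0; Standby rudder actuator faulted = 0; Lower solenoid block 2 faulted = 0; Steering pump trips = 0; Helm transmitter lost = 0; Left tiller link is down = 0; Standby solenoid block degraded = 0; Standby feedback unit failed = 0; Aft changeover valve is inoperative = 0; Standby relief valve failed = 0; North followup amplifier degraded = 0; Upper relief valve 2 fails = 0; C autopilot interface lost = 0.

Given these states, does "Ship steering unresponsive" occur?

Rudder loop down [OR]: Standby solenoid block degraded=not, Steering pump trips=not → no input occurs → does not occur.
NFU path down [OR]: Standby feedback unit failed=not, Aft changeover valve is inoperative=not, Helm transmitter lost=not → no input occurs → does not occur.
Port system unavailable [OR]: Standby relief valve failed=not, NFU path down=not, C autopilot interface lost=not → no input occurs → does not occur.
Followup chain down [AND]: North followup amplifier degraded=not, Lower solenoid block 2 faulted=not → not all inputs occur → does not occur.
Pump set inoperative [OR]: Port system unavailable=not, Left tiller link is down=not, Standby rudder actuator faulted=not, Followup chain down=not → no input occurs → does not occur.
Ship steering unresponsive [OR]: Rudder loop down=not, Pump set inoperative=not, Steering pump 2 is down=not, Upper relief valve 2 fails=not → no input occurs → does not occur.

No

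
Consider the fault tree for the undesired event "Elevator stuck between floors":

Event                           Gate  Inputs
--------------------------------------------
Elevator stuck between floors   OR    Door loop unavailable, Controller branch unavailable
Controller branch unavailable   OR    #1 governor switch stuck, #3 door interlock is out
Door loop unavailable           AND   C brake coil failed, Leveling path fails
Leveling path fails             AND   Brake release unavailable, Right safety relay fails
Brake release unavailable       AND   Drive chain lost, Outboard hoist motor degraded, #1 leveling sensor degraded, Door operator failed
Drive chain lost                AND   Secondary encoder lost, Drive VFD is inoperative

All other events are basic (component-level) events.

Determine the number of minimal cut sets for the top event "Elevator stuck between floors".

3

Drive chain lost [AND]: one cut set from each child combined → 1 × 1 = 1 cut set(s).
Brake release unavailable [AND]: one cut set from each child combined → 1 × 1 × 1 × 1 = 1 cut set(s).
Leveling path fails [AND]: one cut set from each child combined → 1 × 1 = 1 cut set(s).
Door loop unavailable [AND]: one cut set from each child combined → 1 × 1 = 1 cut set(s).
Controller branch unavailable [OR]: union of children's cut sets → 2 cut set(s).
Elevator stuck between floors [OR]: union of children's cut sets → 3 cut set(s).
Minimal cut sets: {#1 leveling sensor degraded, C brake coil failed, Door operator failed, Drive VFD is inoperative, Outboard hoist motor degraded, Right safety relay fails, Secondary encoder lost}; {#1 governor switch stuck}; {#3 door interlock is out}.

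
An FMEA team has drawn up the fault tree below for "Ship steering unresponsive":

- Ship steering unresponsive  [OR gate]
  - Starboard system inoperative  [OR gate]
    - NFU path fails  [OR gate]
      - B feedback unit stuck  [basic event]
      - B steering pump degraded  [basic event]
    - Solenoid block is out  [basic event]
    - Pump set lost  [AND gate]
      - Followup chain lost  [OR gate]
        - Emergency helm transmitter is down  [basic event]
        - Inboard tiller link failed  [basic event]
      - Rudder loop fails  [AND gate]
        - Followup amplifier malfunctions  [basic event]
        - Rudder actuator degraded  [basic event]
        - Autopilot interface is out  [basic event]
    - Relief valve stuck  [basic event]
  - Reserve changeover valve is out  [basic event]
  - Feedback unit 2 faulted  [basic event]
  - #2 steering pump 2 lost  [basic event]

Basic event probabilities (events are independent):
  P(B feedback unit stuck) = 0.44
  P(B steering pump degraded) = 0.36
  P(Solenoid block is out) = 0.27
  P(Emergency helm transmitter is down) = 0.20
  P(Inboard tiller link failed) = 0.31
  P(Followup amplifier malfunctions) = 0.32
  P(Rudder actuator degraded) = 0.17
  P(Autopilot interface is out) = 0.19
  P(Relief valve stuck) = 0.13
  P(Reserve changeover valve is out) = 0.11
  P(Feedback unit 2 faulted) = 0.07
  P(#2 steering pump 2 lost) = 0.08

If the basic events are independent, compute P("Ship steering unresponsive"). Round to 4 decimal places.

P(NFU path fails) [OR] = 1 − (1−0.44) × (1−0.36) = 0.641600
P(Followup chain lost) [OR] = 1 − (1−0.20) × (1−0.31) = 0.448000
P(Rudder loop fails) [AND] = 0.32 × 0.17 × 0.19 = 0.010336
P(Pump set lost) [AND] = 0.448000 × 0.010336 = 0.004631
P(Starboard system inoperative) [OR] = 1 − (1−0.641600) × (1−0.27) × (1−0.004631) × (1−0.13) = 0.773434
P(Ship steering unresponsive) [OR] = 1 − (1−0.773434) × (1−0.11) × (1−0.07) × (1−0.08) = 0.827474
Rounded to 4 decimal places: P(Ship steering unresponsive) ≈ 0.8275.

0.8275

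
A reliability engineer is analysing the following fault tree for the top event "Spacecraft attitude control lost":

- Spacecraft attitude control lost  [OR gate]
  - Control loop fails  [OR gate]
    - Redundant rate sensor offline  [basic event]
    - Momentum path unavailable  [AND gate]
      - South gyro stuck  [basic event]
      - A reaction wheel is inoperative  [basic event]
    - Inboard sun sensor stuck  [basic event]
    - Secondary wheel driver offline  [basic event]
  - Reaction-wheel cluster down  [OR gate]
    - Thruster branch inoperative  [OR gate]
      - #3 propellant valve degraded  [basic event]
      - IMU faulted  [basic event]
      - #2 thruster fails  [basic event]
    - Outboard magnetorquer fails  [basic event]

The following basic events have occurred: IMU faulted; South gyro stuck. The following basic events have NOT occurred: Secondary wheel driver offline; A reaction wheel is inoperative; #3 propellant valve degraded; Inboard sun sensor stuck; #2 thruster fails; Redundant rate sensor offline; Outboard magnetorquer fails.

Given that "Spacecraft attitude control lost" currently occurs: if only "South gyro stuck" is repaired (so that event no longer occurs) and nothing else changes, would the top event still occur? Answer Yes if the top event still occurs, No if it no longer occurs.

Counterfactual: set "South gyro stuck" to not occurred.
Momentum path unavailable [AND]: South gyro stuck=not, A reaction wheel is inoperative=not → not all inputs occur → does not occur.
Control loop fails [OR]: Redundant rate sensor offline=not, Momentum path unavailable=not, Inboard sun sensor stuck=not, Secondary wheel driver offline=not → no input occurs → does not occur.
Thruster branch inoperative [OR]: #3 propellant valve degraded=not, IMU faulted=occurs, #2 thruster fails=not → at least one input occurs → occurs.
Reaction-wheel cluster down [OR]: Thruster branch inoperative=occurs, Outboard magnetorquer fails=not → at least one input occurs → occurs.
Spacecraft attitude control lost [OR]: Control loop fails=not, Reaction-wheel cluster down=occurs → at least one input occurs → occurs.

Yes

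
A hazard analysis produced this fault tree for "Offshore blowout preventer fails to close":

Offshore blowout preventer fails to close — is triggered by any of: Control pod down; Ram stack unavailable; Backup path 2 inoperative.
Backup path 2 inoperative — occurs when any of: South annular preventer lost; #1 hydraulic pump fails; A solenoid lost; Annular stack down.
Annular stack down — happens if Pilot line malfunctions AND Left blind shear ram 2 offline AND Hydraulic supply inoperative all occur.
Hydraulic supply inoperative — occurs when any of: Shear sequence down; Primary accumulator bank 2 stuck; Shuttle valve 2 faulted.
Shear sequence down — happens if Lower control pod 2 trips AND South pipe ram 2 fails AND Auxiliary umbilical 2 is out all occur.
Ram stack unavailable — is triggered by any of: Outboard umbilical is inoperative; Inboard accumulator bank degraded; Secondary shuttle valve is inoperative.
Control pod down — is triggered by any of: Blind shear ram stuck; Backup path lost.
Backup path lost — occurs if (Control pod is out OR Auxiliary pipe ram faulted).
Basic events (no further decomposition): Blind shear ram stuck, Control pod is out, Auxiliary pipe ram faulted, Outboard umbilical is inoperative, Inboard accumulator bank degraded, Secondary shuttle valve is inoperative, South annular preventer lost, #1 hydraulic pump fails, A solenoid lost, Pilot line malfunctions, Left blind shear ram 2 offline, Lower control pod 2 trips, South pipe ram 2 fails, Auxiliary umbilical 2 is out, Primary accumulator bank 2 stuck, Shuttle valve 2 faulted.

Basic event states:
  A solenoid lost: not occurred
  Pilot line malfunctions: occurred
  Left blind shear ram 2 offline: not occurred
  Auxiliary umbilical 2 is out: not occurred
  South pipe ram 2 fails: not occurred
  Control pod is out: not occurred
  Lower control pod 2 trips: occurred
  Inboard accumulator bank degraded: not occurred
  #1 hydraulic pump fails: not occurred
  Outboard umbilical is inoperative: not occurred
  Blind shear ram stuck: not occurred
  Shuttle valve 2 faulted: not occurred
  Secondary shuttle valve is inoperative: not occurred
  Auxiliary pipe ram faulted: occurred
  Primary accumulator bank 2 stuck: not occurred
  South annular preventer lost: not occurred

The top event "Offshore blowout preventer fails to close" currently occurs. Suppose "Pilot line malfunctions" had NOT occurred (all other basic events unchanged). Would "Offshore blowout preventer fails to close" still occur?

Counterfactual: set "Pilot line malfunctions" to not occurred.
Backup path lost [OR]: Control pod is out=not, Auxiliary pipe ram faulted=occurs → at least one input occurs → occurs.
Control pod down [OR]: Blind shear ram stuck=not, Backup path lost=occurs → at least one input occurs → occurs.
Ram stack unavailable [OR]: Outboard umbilical is inoperative=not, Inboard accumulator bank degraded=not, Secondary shuttle valve is inoperative=not → no input occurs → does not occur.
Shear sequence down [AND]: Lower control pod 2 trips=occurs, South pipe ram 2 fails=not, Auxiliary umbilical 2 is out=not → not all inputs occur → does not occur.
Hydraulic supply inoperative [OR]: Shear sequence down=not, Primary accumulator bank 2 stuck=not, Shuttle valve 2 faulted=not → no input occurs → does not occur.
Annular stack down [AND]: Pilot line malfunctions=not, Left blind shear ram 2 offline=not, Hydraulic supply inoperative=not → not all inputs occur → does not occur.
Backup path 2 inoperative [OR]: South annular preventer lost=not, #1 hydraulic pump fails=not, A solenoid lost=not, Annular stack down=not → no input occurs → does not occur.
Offshore blowout preventer fails to close [OR]: Control pod down=occurs, Ram stack unavailable=not, Backup path 2 inoperative=not → at least one input occurs → occurs.

Yes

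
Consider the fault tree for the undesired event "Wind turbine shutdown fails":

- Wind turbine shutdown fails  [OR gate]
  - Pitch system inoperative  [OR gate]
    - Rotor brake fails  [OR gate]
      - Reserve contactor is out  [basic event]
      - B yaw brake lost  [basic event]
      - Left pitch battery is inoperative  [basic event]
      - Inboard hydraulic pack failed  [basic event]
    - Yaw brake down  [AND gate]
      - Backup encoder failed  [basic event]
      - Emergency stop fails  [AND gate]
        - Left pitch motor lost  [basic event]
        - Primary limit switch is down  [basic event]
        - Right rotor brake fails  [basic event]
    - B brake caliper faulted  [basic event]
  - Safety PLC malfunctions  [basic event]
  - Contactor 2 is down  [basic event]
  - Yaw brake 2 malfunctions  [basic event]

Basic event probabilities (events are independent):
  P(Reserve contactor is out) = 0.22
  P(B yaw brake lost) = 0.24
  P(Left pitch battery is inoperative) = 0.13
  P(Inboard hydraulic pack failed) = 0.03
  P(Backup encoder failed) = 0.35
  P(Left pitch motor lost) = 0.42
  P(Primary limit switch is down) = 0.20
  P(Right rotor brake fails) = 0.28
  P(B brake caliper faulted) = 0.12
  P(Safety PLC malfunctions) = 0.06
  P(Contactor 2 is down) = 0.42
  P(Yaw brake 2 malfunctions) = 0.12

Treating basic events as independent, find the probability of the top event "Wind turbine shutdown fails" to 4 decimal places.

0.7905

P(Rotor brake fails) [OR] = 1 − (1−0.22) × (1−0.24) × (1−0.13) × (1−0.03) = 0.499736
P(Emergency stop fails) [AND] = 0.42 × 0.20 × 0.28 = 0.023520
P(Yaw brake down) [AND] = 0.35 × 0.023520 = 0.008232
P(Pitch system inoperative) [OR] = 1 − (1−0.499736) × (1−0.008232) × (1−0.12) = 0.563392
P(Wind turbine shutdown fails) [OR] = 1 − (1−0.563392) × (1−0.06) × (1−0.42) × (1−0.12) = 0.790526
Rounded to 4 decimal places: P(Wind turbine shutdown fails) ≈ 0.7905.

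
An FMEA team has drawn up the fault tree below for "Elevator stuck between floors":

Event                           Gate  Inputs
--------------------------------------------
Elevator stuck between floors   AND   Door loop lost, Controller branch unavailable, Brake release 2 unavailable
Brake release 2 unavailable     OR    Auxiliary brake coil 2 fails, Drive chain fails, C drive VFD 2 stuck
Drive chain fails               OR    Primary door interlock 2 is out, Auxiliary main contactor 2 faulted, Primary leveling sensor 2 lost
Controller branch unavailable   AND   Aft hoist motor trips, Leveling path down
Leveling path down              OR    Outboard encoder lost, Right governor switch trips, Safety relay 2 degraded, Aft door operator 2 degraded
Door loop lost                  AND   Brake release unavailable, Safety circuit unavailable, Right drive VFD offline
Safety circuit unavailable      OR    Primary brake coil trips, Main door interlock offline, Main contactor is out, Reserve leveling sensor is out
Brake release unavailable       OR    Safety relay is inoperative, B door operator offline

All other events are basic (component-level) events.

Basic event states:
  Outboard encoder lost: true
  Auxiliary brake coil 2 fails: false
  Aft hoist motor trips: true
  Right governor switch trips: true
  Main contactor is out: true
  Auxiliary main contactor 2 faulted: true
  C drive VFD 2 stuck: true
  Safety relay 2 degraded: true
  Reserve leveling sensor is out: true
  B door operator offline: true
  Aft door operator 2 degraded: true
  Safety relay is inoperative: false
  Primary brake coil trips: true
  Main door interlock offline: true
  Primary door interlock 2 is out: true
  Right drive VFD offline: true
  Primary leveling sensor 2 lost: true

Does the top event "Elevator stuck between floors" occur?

Brake release unavailable [OR]: Safety relay is inoperative=not, B door operator offline=occurs → at least one input occurs → occurs.
Safety circuit unavailable [OR]: Primary brake coil trips=occurs, Main door interlock offline=occurs, Main contactor is out=occurs, Reserve leveling sensor is out=occurs → at least one input occurs → occurs.
Door loop lost [AND]: Brake release unavailable=occurs, Safety circuit unavailable=occurs, Right drive VFD offline=occurs → all inputs occur → occurs.
Leveling path down [OR]: Outboard encoder lost=occurs, Right governor switch trips=occurs, Safety relay 2 degraded=occurs, Aft door operator 2 degraded=occurs → at least one input occurs → occurs.
Controller branch unavailable [AND]: Aft hoist motor trips=occurs, Leveling path down=occurs → all inputs occur → occurs.
Drive chain fails [OR]: Primary door interlock 2 is out=occurs, Auxiliary main contactor 2 faulted=occurs, Primary leveling sensor 2 lost=occurs → at least one input occurs → occurs.
Brake release 2 unavailable [OR]: Auxiliary brake coil 2 fails=not, Drive chain fails=occurs, C drive VFD 2 stuck=occurs → at least one input occurs → occurs.
Elevator stuck between floors [AND]: Door loop lost=occurs, Controller branch unavailable=occurs, Brake release 2 unavailable=occurs → all inputs occur → occurs.

Yes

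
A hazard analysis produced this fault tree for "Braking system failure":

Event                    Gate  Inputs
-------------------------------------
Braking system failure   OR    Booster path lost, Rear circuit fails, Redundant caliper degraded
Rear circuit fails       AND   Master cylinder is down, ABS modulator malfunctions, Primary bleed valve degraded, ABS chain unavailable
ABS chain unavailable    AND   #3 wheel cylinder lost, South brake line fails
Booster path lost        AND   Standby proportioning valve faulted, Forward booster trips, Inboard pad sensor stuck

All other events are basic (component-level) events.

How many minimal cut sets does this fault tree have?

Booster path lost [AND]: one cut set from each child combined → 1 × 1 × 1 = 1 cut set(s).
ABS chain unavailable [AND]: one cut set from each child combined → 1 × 1 = 1 cut set(s).
Rear circuit fails [AND]: one cut set from each child combined → 1 × 1 × 1 × 1 = 1 cut set(s).
Braking system failure [OR]: union of children's cut sets → 3 cut set(s).
Minimal cut sets: {Forward booster trips, Inboard pad sensor stuck, Standby proportioning valve faulted}; {#3 wheel cylinder lost, ABS modulator malfunctions, Master cylinder is down, Primary bleed valve degraded, South brake line fails}; {Redundant caliper degraded}.

3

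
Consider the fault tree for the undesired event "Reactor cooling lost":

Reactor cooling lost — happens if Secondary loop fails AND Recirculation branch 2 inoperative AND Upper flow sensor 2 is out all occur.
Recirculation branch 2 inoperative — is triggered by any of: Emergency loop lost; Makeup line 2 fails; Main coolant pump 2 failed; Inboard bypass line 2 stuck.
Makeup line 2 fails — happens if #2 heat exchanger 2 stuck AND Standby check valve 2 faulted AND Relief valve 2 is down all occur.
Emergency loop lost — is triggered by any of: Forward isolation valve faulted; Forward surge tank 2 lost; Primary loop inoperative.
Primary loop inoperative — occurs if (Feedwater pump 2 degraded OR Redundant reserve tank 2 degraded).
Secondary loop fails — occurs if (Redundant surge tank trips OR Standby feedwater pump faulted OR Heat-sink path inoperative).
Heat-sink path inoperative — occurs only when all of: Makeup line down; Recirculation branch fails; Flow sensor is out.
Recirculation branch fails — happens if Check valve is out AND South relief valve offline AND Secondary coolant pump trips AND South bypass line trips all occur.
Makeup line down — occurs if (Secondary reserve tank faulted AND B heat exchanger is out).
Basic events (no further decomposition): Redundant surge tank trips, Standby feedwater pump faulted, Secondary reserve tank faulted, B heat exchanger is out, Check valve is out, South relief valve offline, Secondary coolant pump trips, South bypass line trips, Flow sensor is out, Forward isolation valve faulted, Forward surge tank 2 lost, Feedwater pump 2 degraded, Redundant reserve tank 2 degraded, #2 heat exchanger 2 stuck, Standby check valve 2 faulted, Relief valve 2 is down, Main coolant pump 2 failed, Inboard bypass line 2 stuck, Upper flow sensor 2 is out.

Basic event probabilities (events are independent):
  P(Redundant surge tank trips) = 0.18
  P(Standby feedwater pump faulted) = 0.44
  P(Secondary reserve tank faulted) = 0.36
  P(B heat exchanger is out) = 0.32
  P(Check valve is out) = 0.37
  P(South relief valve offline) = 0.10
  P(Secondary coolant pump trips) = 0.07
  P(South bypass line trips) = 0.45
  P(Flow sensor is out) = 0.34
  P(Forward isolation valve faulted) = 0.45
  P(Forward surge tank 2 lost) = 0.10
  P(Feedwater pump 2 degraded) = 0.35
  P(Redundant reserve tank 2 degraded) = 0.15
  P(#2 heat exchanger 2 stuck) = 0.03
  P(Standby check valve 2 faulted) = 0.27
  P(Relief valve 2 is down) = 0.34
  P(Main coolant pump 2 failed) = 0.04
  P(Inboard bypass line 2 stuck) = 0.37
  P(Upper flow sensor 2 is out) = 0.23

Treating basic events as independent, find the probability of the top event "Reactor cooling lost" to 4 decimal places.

P(Makeup line down) [AND] = 0.36 × 0.32 = 0.115200
P(Recirculation branch fails) [AND] = 0.37 × 0.10 × 0.07 × 0.45 = 0.001166
P(Heat-sink path inoperative) [AND] = 0.115200 × 0.001166 × 0.34 = 0.000046
P(Secondary loop fails) [OR] = 1 − (1−0.18) × (1−0.44) × (1−0.000046) = 0.540821
P(Primary loop inoperative) [OR] = 1 − (1−0.35) × (1−0.15) = 0.447500
P(Emergency loop lost) [OR] = 1 − (1−0.45) × (1−0.10) × (1−0.447500) = 0.726513
P(Makeup line 2 fails) [AND] = 0.03 × 0.27 × 0.34 = 0.002754
P(Recirculation branch 2 inoperative) [OR] = 1 − (1−0.726513) × (1−0.002754) × (1−0.04) × (1−0.37) = 0.835051
P(Reactor cooling lost) [AND] = 0.540821 × 0.835051 × 0.23 = 0.103871
Rounded to 4 decimal places: P(Reactor cooling lost) ≈ 0.1039.

0.1039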